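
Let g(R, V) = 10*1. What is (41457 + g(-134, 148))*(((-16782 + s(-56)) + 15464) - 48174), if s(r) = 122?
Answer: -2047225790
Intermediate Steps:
g(R, V) = 10
(41457 + g(-134, 148))*(((-16782 + s(-56)) + 15464) - 48174) = (41457 + 10)*(((-16782 + 122) + 15464) - 48174) = 41467*((-16660 + 15464) - 48174) = 41467*(-1196 - 48174) = 41467*(-49370) = -2047225790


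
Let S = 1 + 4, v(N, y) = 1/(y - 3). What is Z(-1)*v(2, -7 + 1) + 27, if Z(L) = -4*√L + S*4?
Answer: 223/9 + 4*I/9 ≈ 24.778 + 0.44444*I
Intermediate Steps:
v(N, y) = 1/(-3 + y)
S = 5
Z(L) = 20 - 4*√L (Z(L) = -4*√L + 5*4 = -4*√L + 20 = 20 - 4*√L)
Z(-1)*v(2, -7 + 1) + 27 = (20 - 4*I)/(-3 + (-7 + 1)) + 27 = (20 - 4*I)/(-3 - 6) + 27 = (20 - 4*I)/(-9) + 27 = (20 - 4*I)*(-⅑) + 27 = (-20/9 + 4*I/9) + 27 = 223/9 + 4*I/9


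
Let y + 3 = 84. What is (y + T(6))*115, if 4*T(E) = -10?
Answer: 18055/2 ≈ 9027.5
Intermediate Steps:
y = 81 (y = -3 + 84 = 81)
T(E) = -5/2 (T(E) = (¼)*(-10) = -5/2)
(y + T(6))*115 = (81 - 5/2)*115 = (157/2)*115 = 18055/2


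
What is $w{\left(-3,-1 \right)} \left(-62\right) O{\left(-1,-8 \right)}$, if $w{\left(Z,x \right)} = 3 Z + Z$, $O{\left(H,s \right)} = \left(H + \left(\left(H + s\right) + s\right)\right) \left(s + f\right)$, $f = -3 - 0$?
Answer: $147312$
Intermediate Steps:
$f = -3$ ($f = -3 + 0 = -3$)
$O{\left(H,s \right)} = \left(-3 + s\right) \left(2 H + 2 s\right)$ ($O{\left(H,s \right)} = \left(H + \left(\left(H + s\right) + s\right)\right) \left(s - 3\right) = \left(H + \left(H + 2 s\right)\right) \left(-3 + s\right) = \left(2 H + 2 s\right) \left(-3 + s\right) = \left(-3 + s\right) \left(2 H + 2 s\right)$)
$w{\left(Z,x \right)} = 4 Z$
$w{\left(-3,-1 \right)} \left(-62\right) O{\left(-1,-8 \right)} = 4 \left(-3\right) \left(-62\right) \left(\left(-6\right) \left(-1\right) - -48 + 2 \left(-8\right)^{2} + 2 \left(-1\right) \left(-8\right)\right) = \left(-12\right) \left(-62\right) \left(6 + 48 + 2 \cdot 64 + 16\right) = 744 \left(6 + 48 + 128 + 16\right) = 744 \cdot 198 = 147312$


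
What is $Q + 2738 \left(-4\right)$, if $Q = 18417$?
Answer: $7465$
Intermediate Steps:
$Q + 2738 \left(-4\right) = 18417 + 2738 \left(-4\right) = 18417 - 10952 = 7465$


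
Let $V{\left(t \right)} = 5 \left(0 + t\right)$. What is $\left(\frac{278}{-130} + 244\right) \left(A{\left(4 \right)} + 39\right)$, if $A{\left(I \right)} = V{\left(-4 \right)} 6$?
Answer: $- \frac{1273401}{65} \approx -19591.0$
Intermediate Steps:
$V{\left(t \right)} = 5 t$
$A{\left(I \right)} = -120$ ($A{\left(I \right)} = 5 \left(-4\right) 6 = \left(-20\right) 6 = -120$)
$\left(\frac{278}{-130} + 244\right) \left(A{\left(4 \right)} + 39\right) = \left(\frac{278}{-130} + 244\right) \left(-120 + 39\right) = \left(278 \left(- \frac{1}{130}\right) + 244\right) \left(-81\right) = \left(- \frac{139}{65} + 244\right) \left(-81\right) = \frac{15721}{65} \left(-81\right) = - \frac{1273401}{65}$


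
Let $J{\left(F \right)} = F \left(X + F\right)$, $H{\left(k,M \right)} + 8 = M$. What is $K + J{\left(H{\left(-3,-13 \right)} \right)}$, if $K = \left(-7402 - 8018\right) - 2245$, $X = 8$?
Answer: $-17392$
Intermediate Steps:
$H{\left(k,M \right)} = -8 + M$
$K = -17665$ ($K = \left(-7402 - 8018\right) - 2245 = -15420 - 2245 = -17665$)
$J{\left(F \right)} = F \left(8 + F\right)$
$K + J{\left(H{\left(-3,-13 \right)} \right)} = -17665 + \left(-8 - 13\right) \left(8 - 21\right) = -17665 - 21 \left(8 - 21\right) = -17665 - -273 = -17665 + 273 = -17392$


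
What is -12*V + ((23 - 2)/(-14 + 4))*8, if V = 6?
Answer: -444/5 ≈ -88.800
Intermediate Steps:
-12*V + ((23 - 2)/(-14 + 4))*8 = -12*6 + ((23 - 2)/(-14 + 4))*8 = -72 + (21/(-10))*8 = -72 + (21*(-⅒))*8 = -72 - 21/10*8 = -72 - 84/5 = -444/5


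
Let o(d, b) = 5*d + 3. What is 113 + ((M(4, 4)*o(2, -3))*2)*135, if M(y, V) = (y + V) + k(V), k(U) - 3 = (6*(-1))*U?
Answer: -45517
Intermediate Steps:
k(U) = 3 - 6*U (k(U) = 3 + (6*(-1))*U = 3 - 6*U)
M(y, V) = 3 + y - 5*V (M(y, V) = (y + V) + (3 - 6*V) = (V + y) + (3 - 6*V) = 3 + y - 5*V)
o(d, b) = 3 + 5*d
113 + ((M(4, 4)*o(2, -3))*2)*135 = 113 + (((3 + 4 - 5*4)*(3 + 5*2))*2)*135 = 113 + (((3 + 4 - 20)*(3 + 10))*2)*135 = 113 + (-13*13*2)*135 = 113 - 169*2*135 = 113 - 338*135 = 113 - 45630 = -45517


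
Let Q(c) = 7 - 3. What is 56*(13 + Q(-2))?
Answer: 952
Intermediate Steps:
Q(c) = 4
56*(13 + Q(-2)) = 56*(13 + 4) = 56*17 = 952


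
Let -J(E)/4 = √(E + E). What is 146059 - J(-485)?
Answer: 146059 + 4*I*√970 ≈ 1.4606e+5 + 124.58*I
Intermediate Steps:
J(E) = -4*√2*√E (J(E) = -4*√(E + E) = -4*√2*√E)
146059 - J(-485) = 146059 - (-4)*√2*√(-485) = 146059 - (-4)*√2*I*√485 = 146059 - (-4)*I*√970 = 146059 + 4*I*√970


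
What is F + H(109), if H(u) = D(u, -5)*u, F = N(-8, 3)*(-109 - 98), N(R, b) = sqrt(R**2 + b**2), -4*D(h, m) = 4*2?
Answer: -218 - 207*sqrt(73) ≈ -1986.6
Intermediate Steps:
D(h, m) = -2
F = -207*sqrt(73) (F = sqrt((-8)**2 + 3**2)*(-109 - 98) = sqrt(64 + 9)*(-207) = sqrt(73)*(-207) = -207*sqrt(73) ≈ -1768.6)
H(u) = -2*u
F + H(109) = -207*sqrt(73) - 2*109 = -207*sqrt(73) - 218 = -218 - 207*sqrt(73)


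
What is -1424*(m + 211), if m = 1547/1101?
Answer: -333013792/1101 ≈ -3.0247e+5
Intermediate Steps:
m = 1547/1101 (m = 1547*(1/1101) = 1547/1101 ≈ 1.4051)
-1424*(m + 211) = -1424*(1547/1101 + 211) = -1424*233858/1101 = -333013792/1101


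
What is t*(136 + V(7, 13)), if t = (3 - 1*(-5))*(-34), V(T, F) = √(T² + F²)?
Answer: -36992 - 272*√218 ≈ -41008.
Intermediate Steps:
V(T, F) = √(F² + T²)
t = -272 (t = (3 + 5)*(-34) = 8*(-34) = -272)
t*(136 + V(7, 13)) = -272*(136 + √(13² + 7²)) = -272*(136 + √(169 + 49)) = -272*(136 + √218) = -36992 - 272*√218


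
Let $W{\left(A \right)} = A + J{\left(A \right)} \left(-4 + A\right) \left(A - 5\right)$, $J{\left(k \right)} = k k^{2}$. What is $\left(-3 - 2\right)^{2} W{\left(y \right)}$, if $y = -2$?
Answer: $-8450$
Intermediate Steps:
$J{\left(k \right)} = k^{3}$
$W{\left(A \right)} = A + A^{3} \left(-5 + A\right) \left(-4 + A\right)$ ($W{\left(A \right)} = A + A^{3} \left(-4 + A\right) \left(A - 5\right) = A + A^{3} \left(-4 + A\right) \left(-5 + A\right) = A + A^{3} \left(-5 + A\right) \left(-4 + A\right)$)
$\left(-3 - 2\right)^{2} W{\left(y \right)} = \left(-3 - 2\right)^{2} \left(-2 + \left(-2\right)^{5} - 9 \left(-2\right)^{4} + 20 \left(-2\right)^{3}\right) = \left(-5\right)^{2} \left(-2 - 32 - 144 + 20 \left(-8\right)\right) = 25 \left(-2 - 32 - 144 - 160\right) = 25 \left(-338\right) = -8450$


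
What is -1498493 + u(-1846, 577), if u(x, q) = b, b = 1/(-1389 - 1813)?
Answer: -4798174587/3202 ≈ -1.4985e+6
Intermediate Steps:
b = -1/3202 (b = 1/(-3202) = -1/3202 ≈ -0.00031230)
u(x, q) = -1/3202
-1498493 + u(-1846, 577) = -1498493 - 1/3202 = -4798174587/3202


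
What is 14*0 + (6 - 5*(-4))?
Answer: 26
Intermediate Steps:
14*0 + (6 - 5*(-4)) = 0 + (6 + 20) = 0 + 26 = 26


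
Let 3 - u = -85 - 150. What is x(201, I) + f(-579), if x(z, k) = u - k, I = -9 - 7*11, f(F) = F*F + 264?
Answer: 335829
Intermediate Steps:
f(F) = 264 + F**2 (f(F) = F**2 + 264 = 264 + F**2)
I = -86 (I = -9 - 77 = -86)
u = 238 (u = 3 - (-85 - 150) = 3 - 1*(-235) = 3 + 235 = 238)
x(z, k) = 238 - k
x(201, I) + f(-579) = (238 - 1*(-86)) + (264 + (-579)**2) = (238 + 86) + (264 + 335241) = 324 + 335505 = 335829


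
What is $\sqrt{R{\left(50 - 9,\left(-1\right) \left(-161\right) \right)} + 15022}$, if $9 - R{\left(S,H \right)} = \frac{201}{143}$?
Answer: $\frac{4 \sqrt{19208761}}{143} \approx 122.6$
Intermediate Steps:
$R{\left(S,H \right)} = \frac{1086}{143}$ ($R{\left(S,H \right)} = 9 - \frac{201}{143} = \frac{1086}{143}$)
$\sqrt{R{\left(50 - 9,\left(-1\right) \left(-161\right) \right)} + 15022} = \sqrt{\frac{1086}{143} + 15022} = \sqrt{\frac{2149232}{143}} = \frac{4 \sqrt{19208761}}{143}$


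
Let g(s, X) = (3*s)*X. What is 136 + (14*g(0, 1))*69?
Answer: 136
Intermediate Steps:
g(s, X) = 3*X*s
136 + (14*g(0, 1))*69 = 136 + (14*(3*1*0))*69 = 136 + (14*0)*69 = 136 + 0*69 = 136 + 0 = 136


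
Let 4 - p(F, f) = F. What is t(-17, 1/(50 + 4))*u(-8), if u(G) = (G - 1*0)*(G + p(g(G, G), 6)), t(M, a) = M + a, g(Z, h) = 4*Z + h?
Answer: 14672/3 ≈ 4890.7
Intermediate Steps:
g(Z, h) = h + 4*Z
p(F, f) = 4 - F
u(G) = G*(4 - 4*G) (u(G) = (G - 1*0)*(G + (4 - (G + 4*G))) = (G + 0)*(G + (4 - 5*G)) = G*(G + (4 - 5*G)) = G*(4 - 4*G))
t(-17, 1/(50 + 4))*u(-8) = (-17 + 1/(50 + 4))*(4*(-8)*(1 - 1*(-8))) = (-17 + 1/54)*(4*(-8)*(1 + 8)) = (-17 + 1/54)*(4*(-8)*9) = -917/54*(-288) = 14672/3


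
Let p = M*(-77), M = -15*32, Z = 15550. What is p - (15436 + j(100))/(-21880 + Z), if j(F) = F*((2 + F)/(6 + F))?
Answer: 6200266804/167745 ≈ 36962.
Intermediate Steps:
M = -480
j(F) = F*(2 + F)/(6 + F) (j(F) = F*((2 + F)/(6 + F)) = F*(2 + F)/(6 + F))
p = 36960 (p = -480*(-77) = 36960)
p - (15436 + j(100))/(-21880 + Z) = 36960 - (15436 + 100*(2 + 100)/(6 + 100))/(-21880 + 15550) = 36960 - (15436 + 100*102/106)/(-6330) = 36960 - (15436 + 100*(1/106)*102)*(-1)/6330 = 36960 - (15436 + 5100/53)*(-1)/6330 = 36960 - 823208*(-1)/(53*6330) = 36960 - 1*(-411604/167745) = 36960 + 411604/167745 = 6200266804/167745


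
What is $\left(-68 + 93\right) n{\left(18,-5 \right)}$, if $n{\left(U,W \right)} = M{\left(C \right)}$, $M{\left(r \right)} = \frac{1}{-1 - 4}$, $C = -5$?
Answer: $-5$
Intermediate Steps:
$M{\left(r \right)} = - \frac{1}{5}$ ($M{\left(r \right)} = \frac{1}{-5} = - \frac{1}{5}$)
$n{\left(U,W \right)} = - \frac{1}{5}$
$\left(-68 + 93\right) n{\left(18,-5 \right)} = \left(-68 + 93\right) \left(- \frac{1}{5}\right) = 25 \left(- \frac{1}{5}\right) = -5$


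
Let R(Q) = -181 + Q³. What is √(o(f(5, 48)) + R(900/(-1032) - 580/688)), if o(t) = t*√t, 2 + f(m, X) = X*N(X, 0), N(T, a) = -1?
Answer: √(-40707302909 - 54700816000*I*√2)/14792 ≈ 10.331 - 17.111*I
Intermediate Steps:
f(m, X) = -2 - X (f(m, X) = -2 + X*(-1) = -2 - X)
o(t) = t^(3/2)
√(o(f(5, 48)) + R(900/(-1032) - 580/688)) = √((-2 - 1*48)^(3/2) + (-181 + (900/(-1032) - 580/688)³)) = √((-2 - 48)^(3/2) + (-181 + (900*(-1/1032) - 580*1/688)³)) = √((-50)^(3/2) + (-181 + (-75/86 - 145/172)³)) = √(-250*I*√2 + (-181 + (-295/172)³)) = √(-250*I*√2 + (-181 - 25672375/5088448)) = √(-250*I*√2 - 946681463/5088448) = √(-946681463/5088448 - 250*I*√2)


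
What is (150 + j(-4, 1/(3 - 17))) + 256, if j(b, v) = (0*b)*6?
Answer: 406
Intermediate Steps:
j(b, v) = 0 (j(b, v) = 0*6 = 0)
(150 + j(-4, 1/(3 - 17))) + 256 = (150 + 0) + 256 = 150 + 256 = 406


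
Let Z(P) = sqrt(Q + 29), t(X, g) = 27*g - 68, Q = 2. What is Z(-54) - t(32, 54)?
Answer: -1390 + sqrt(31) ≈ -1384.4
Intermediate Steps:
t(X, g) = -68 + 27*g
Z(P) = sqrt(31) (Z(P) = sqrt(2 + 29) = sqrt(31))
Z(-54) - t(32, 54) = sqrt(31) - (-68 + 27*54) = sqrt(31) - (-68 + 1458) = sqrt(31) - 1*1390 = sqrt(31) - 1390 = -1390 + sqrt(31)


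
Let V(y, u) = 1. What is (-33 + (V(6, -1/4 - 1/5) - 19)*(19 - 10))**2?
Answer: 38025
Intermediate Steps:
(-33 + (V(6, -1/4 - 1/5) - 19)*(19 - 10))**2 = (-33 + (1 - 19)*(19 - 10))**2 = (-33 - 18*9)**2 = (-33 - 162)**2 = (-195)**2 = 38025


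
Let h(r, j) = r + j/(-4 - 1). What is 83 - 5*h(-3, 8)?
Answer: 106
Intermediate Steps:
h(r, j) = r - j/5 (h(r, j) = r + j/(-5) = r + j*(-⅕) = r - j/5)
83 - 5*h(-3, 8) = 83 - 5*(-3 - ⅕*8) = 83 - 5*(-3 - 8/5) = 83 - 5*(-23/5) = 83 + 23 = 106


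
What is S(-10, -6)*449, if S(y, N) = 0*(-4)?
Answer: 0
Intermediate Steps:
S(y, N) = 0
S(-10, -6)*449 = 0*449 = 0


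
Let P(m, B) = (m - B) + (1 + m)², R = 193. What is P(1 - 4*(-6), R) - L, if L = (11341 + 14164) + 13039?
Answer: -38036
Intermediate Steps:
L = 38544 (L = 25505 + 13039 = 38544)
P(m, B) = m + (1 + m)² - B
P(1 - 4*(-6), R) - L = ((1 - 4*(-6)) + (1 + (1 - 4*(-6)))² - 1*193) - 1*38544 = ((1 + 24) + (1 + (1 + 24))² - 193) - 38544 = (25 + (1 + 25)² - 193) - 38544 = (25 + 26² - 193) - 38544 = (25 + 676 - 193) - 38544 = 508 - 38544 = -38036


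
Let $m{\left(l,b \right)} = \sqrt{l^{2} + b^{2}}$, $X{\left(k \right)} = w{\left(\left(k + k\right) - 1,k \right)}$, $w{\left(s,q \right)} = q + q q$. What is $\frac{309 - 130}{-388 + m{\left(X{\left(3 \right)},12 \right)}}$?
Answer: $- \frac{17363}{37564} - \frac{537 \sqrt{2}}{37564} \approx -0.48244$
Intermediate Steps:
$w{\left(s,q \right)} = q + q^{2}$
$X{\left(k \right)} = k \left(1 + k\right)$
$m{\left(l,b \right)} = \sqrt{b^{2} + l^{2}}$
$\frac{309 - 130}{-388 + m{\left(X{\left(3 \right)},12 \right)}} = \frac{309 - 130}{-388 + \sqrt{12^{2} + \left(3 \left(1 + 3\right)\right)^{2}}} = \frac{179}{-388 + \sqrt{144 + \left(3 \cdot 4\right)^{2}}} = \frac{179}{-388 + \sqrt{144 + 12^{2}}} = \frac{179}{-388 + \sqrt{144 + 144}} = \frac{179}{-388 + \sqrt{288}} = \frac{179}{-388 + 12 \sqrt{2}}$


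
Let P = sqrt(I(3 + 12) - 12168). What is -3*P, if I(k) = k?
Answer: -3*I*sqrt(12153) ≈ -330.72*I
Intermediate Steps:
P = I*sqrt(12153) (P = sqrt((3 + 12) - 12168) = sqrt(15 - 12168) = sqrt(-12153) = I*sqrt(12153) ≈ 110.24*I)
-3*P = -3*I*sqrt(12153)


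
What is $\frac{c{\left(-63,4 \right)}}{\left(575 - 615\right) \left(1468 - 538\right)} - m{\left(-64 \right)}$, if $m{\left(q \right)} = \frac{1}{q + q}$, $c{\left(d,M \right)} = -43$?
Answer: $\frac{2669}{297600} \approx 0.0089684$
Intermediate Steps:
$m{\left(q \right)} = \frac{1}{2 q}$
$\frac{c{\left(-63,4 \right)}}{\left(575 - 615\right) \left(1468 - 538\right)} - m{\left(-64 \right)} = - \frac{43}{\left(575 - 615\right) \left(1468 - 538\right)} - \frac{1}{2 \left(-64\right)} = - \frac{43}{\left(-40\right) 930} - \frac{1}{2} \left(- \frac{1}{64}\right) = - \frac{43}{-37200} - - \frac{1}{128} = \left(-43\right) \left(- \frac{1}{37200}\right) + \frac{1}{128} = \frac{43}{37200} + \frac{1}{128} = \frac{2669}{297600}$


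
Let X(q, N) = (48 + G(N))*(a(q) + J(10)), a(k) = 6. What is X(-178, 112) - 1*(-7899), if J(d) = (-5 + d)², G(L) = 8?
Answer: 9635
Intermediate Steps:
X(q, N) = 1736 (X(q, N) = (48 + 8)*(6 + (-5 + 10)²) = 56*(6 + 5²) = 56*(6 + 25) = 56*31 = 1736)
X(-178, 112) - 1*(-7899) = 1736 - 1*(-7899) = 1736 + 7899 = 9635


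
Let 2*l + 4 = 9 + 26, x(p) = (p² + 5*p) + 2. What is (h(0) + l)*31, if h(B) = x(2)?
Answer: 1953/2 ≈ 976.50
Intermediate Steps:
x(p) = 2 + p² + 5*p
h(B) = 16 (h(B) = 2 + 2² + 5*2 = 2 + 4 + 10 = 16)
l = 31/2 (l = -2 + (9 + 26)/2 = -2 + (½)*35 = -2 + 35/2 = 31/2 ≈ 15.500)
(h(0) + l)*31 = (16 + 31/2)*31 = (63/2)*31 = 1953/2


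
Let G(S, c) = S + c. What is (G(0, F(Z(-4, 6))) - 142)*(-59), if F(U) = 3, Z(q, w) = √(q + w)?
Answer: 8201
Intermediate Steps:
(G(0, F(Z(-4, 6))) - 142)*(-59) = ((0 + 3) - 142)*(-59) = (3 - 142)*(-59) = -139*(-59) = 8201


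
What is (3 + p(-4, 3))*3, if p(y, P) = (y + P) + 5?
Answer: 21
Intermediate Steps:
p(y, P) = 5 + P + y (p(y, P) = (P + y) + 5 = 5 + P + y)
(3 + p(-4, 3))*3 = (3 + (5 + 3 - 4))*3 = (3 + 4)*3 = 7*3 = 21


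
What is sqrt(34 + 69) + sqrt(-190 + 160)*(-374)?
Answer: sqrt(103) - 374*I*sqrt(30) ≈ 10.149 - 2048.5*I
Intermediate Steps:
sqrt(34 + 69) + sqrt(-190 + 160)*(-374) = sqrt(103) + sqrt(-30)*(-374) = sqrt(103) + (I*sqrt(30))*(-374) = sqrt(103) - 374*I*sqrt(30)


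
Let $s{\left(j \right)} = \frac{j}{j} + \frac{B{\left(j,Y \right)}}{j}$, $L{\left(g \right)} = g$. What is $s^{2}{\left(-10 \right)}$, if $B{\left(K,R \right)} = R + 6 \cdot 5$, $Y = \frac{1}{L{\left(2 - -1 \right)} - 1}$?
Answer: $\frac{1681}{400} \approx 4.2025$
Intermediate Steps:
$Y = \frac{1}{2}$ ($Y = \frac{1}{\left(2 - -1\right) - 1} = \frac{1}{\left(2 + 1\right) - 1} = \frac{1}{3 - 1} = \frac{1}{2} \approx 0.5$)
$B{\left(K,R \right)} = 30 + R$ ($B{\left(K,R \right)} = R + 30 = 30 + R$)
$s{\left(j \right)} = 1 + \frac{61}{2 j}$ ($s{\left(j \right)} = \frac{j}{j} + \frac{30 + \frac{1}{2}}{j} = 1 + \frac{61}{2 j}$)
$s^{2}{\left(-10 \right)} = \left(\frac{\frac{61}{2} - 10}{-10}\right)^{2} = \left(\left(- \frac{1}{10}\right) \frac{41}{2}\right)^{2} = \left(- \frac{41}{20}\right)^{2} = \frac{1681}{400}$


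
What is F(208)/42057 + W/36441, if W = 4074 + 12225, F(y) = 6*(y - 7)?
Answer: 9005369/18920977 ≈ 0.47595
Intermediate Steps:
F(y) = -42 + 6*y (F(y) = 6*(-7 + y) = -42 + 6*y)
W = 16299
F(208)/42057 + W/36441 = (-42 + 6*208)/42057 + 16299/36441 = (-42 + 1248)*(1/42057) + 16299*(1/36441) = 1206*(1/42057) + 1811/4049 = 134/4673 + 1811/4049 = 9005369/18920977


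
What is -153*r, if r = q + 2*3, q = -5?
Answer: -153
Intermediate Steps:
r = 1 (r = -5 + 2*3 = -5 + 6 = 1)
-153*r = -153*1 = -153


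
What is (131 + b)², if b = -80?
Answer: 2601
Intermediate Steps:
(131 + b)² = (131 - 80)² = 51² = 2601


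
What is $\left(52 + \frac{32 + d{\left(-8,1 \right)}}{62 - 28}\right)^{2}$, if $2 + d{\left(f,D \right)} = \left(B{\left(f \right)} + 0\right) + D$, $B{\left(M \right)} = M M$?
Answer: $\frac{3470769}{1156} \approx 3002.4$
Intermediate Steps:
$B{\left(M \right)} = M^{2}$
$d{\left(f,D \right)} = -2 + D + f^{2}$ ($d{\left(f,D \right)} = -2 + \left(\left(f^{2} + 0\right) + D\right) = -2 + \left(f^{2} + D\right) = -2 + \left(D + f^{2}\right) = -2 + D + f^{2}$)
$\left(52 + \frac{32 + d{\left(-8,1 \right)}}{62 - 28}\right)^{2} = \left(52 + \frac{32 + \left(-2 + 1 + \left(-8\right)^{2}\right)}{62 - 28}\right)^{2} = \left(52 + \frac{32 + \left(-2 + 1 + 64\right)}{34}\right)^{2} = \left(52 + \left(32 + 63\right) \frac{1}{34}\right)^{2} = \left(52 + 95 \cdot \frac{1}{34}\right)^{2} = \left(52 + \frac{95}{34}\right)^{2} = \left(\frac{1863}{34}\right)^{2} = \frac{3470769}{1156}$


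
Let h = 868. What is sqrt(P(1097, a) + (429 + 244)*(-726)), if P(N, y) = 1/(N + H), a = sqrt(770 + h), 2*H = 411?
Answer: 2*I*sqrt(828909559435)/2605 ≈ 699.0*I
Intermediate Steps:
H = 411/2 (H = (1/2)*411 = 411/2 ≈ 205.50)
a = 3*sqrt(182) (a = sqrt(770 + 868) = sqrt(1638) = 3*sqrt(182) ≈ 40.472)
P(N, y) = 1/(411/2 + N) (P(N, y) = 1/(N + 411/2) = 1/(411/2 + N))
sqrt(P(1097, a) + (429 + 244)*(-726)) = sqrt(2/(411 + 2*1097) + (429 + 244)*(-726)) = sqrt(2/(411 + 2194) + 673*(-726)) = sqrt(2/2605 - 488598) = sqrt(-1272797788/2605) = 2*I*sqrt(828909559435)/2605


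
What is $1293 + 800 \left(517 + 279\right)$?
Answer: $638093$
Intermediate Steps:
$1293 + 800 \left(517 + 279\right) = 1293 + 800 \cdot 796 = 1293 + 636800 = 638093$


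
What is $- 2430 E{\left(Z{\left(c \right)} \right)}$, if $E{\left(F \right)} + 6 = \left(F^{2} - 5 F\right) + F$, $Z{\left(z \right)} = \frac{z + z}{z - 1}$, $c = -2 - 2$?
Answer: $\frac{119556}{5} \approx 23911.0$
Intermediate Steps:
$c = -4$ ($c = -2 - 2 = -4$)
$Z{\left(z \right)} = \frac{2 z}{-1 + z}$
$E{\left(F \right)} = -6 + F^{2} - 4 F$ ($E{\left(F \right)} = -6 + \left(\left(F^{2} - 5 F\right) + F\right) = -6 + \left(F^{2} - 4 F\right) = -6 + F^{2} - 4 F$)
$- 2430 E{\left(Z{\left(c \right)} \right)} = - 2430 \left(-6 + \left(2 \left(-4\right) \frac{1}{-1 - 4}\right)^{2} - 4 \cdot 2 \left(-4\right) \frac{1}{-1 - 4}\right) = - 2430 \left(-6 + \left(2 \left(-4\right) \frac{1}{-5}\right)^{2} - 4 \cdot 2 \left(-4\right) \frac{1}{-5}\right) = - 2430 \left(-6 + \left(2 \left(-4\right) \left(- \frac{1}{5}\right)\right)^{2} - 4 \cdot 2 \left(-4\right) \left(- \frac{1}{5}\right)\right) = - 2430 \left(-6 + \left(\frac{8}{5}\right)^{2} - \frac{32}{5}\right) = - 2430 \left(-6 + \frac{64}{25} - \frac{32}{5}\right) = \left(-2430\right) \left(- \frac{246}{25}\right) = \frac{119556}{5}$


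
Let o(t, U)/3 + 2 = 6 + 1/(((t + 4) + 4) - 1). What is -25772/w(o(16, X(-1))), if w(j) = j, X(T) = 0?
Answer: -592756/279 ≈ -2124.6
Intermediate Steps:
o(t, U) = 12 + 3/(7 + t) (o(t, U) = -6 + 3*(6 + 1/(((t + 4) + 4) - 1)) = -6 + 3*(6 + 1/(((4 + t) + 4) - 1)) = -6 + 3*(6 + 1/((8 + t) - 1)) = -6 + 3*(6 + 1/(7 + t)) = -6 + (18 + 3/(7 + t)) = 12 + 3/(7 + t))
-25772/w(o(16, X(-1))) = -25772*(7 + 16)/(3*(29 + 4*16)) = -25772*23/(3*(29 + 64)) = -25772/(3*(1/23)*93) = -25772/279/23 = -25772*23/279 = -592756/279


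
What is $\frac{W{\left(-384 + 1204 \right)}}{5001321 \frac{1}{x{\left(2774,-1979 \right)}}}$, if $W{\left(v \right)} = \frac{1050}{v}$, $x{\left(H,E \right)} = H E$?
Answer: $- \frac{96070555}{68351387} \approx -1.4055$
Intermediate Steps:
$x{\left(H,E \right)} = E H$
$\frac{W{\left(-384 + 1204 \right)}}{5001321 \frac{1}{x{\left(2774,-1979 \right)}}} = \frac{1050 \frac{1}{-384 + 1204}}{5001321 \frac{1}{\left(-1979\right) 2774}} = \frac{1050 \cdot \frac{1}{820}}{5001321 \frac{1}{-5489746}} = \frac{1050 \cdot \frac{1}{820}}{5001321 \left(- \frac{1}{5489746}\right)} = \frac{105}{82 \left(- \frac{5001321}{5489746}\right)} = \frac{105}{82} \left(- \frac{5489746}{5001321}\right) = - \frac{96070555}{68351387}$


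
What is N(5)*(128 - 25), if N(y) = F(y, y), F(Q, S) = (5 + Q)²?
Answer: 10300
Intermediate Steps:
N(y) = (5 + y)²
N(5)*(128 - 25) = (5 + 5)²*(128 - 25) = 10²*103 = 100*103 = 10300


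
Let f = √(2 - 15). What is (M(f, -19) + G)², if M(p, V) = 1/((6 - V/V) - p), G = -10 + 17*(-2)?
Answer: (19272*√13 + 22793*I)/(2*(5*√13 + 6*I)) ≈ 1924.4 - 8.3247*I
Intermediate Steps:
f = I*√13 (f = √(-13) = I*√13 ≈ 3.6056*I)
G = -44 (G = -10 - 34 = -44)
M(p, V) = 1/(5 - p) (M(p, V) = 1/((6 - 1*1) - p) = 1/((6 - 1) - p) = 1/(5 - p))
(M(f, -19) + G)² = (-1/(-5 + I*√13) - 44)² = (-44 - 1/(-5 + I*√13))²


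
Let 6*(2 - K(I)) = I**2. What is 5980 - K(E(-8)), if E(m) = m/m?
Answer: 35869/6 ≈ 5978.2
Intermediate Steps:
E(m) = 1
K(I) = 2 - I**2/6
5980 - K(E(-8)) = 5980 - (2 - 1/6*1**2) = 5980 - (2 - 1/6*1) = 5980 - (2 - 1/6) = 5980 - 1*11/6 = 5980 - 11/6 = 35869/6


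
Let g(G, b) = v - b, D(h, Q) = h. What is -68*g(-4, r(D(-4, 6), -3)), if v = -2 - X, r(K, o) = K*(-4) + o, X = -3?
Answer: 816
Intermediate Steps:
r(K, o) = o - 4*K (r(K, o) = -4*K + o = o - 4*K)
v = 1 (v = -2 - 1*(-3) = -2 + 3 = 1)
g(G, b) = 1 - b
-68*g(-4, r(D(-4, 6), -3)) = -68*(1 - (-3 - 4*(-4))) = -68*(1 - (-3 + 16)) = -68*(1 - 1*13) = -68*(1 - 13) = -68*(-12) = 816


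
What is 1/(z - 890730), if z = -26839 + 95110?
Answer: -1/822459 ≈ -1.2159e-6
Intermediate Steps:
z = 68271
1/(z - 890730) = 1/(68271 - 890730) = 1/(-822459) = -1/822459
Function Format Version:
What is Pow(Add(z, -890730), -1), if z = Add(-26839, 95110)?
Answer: Rational(-1, 822459) ≈ -1.2159e-6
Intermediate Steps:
z = 68271
Pow(Add(z, -890730), -1) = Pow(Add(68271, -890730), -1) = Pow(-822459, -1) = Rational(-1, 822459)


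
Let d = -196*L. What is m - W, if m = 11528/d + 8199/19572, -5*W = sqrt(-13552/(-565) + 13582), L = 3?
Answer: -2628631/137004 + sqrt(4343370830)/2825 ≈ 4.1424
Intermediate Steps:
d = -588 (d = -196*3 = -588)
W = -sqrt(4343370830)/2825 (W = -sqrt(-13552/(-565) + 13582)/5 = -sqrt(-13552*(-1/565) + 13582)/5 = -sqrt(13552/565 + 13582)/5 = -sqrt(4343370830)/2825 ≈ -23.329)
m = -2628631/137004 (m = 11528/(-588) + 8199/19572 = 11528*(-1/588) + 8199*(1/19572) = -2882/147 + 2733/6524 = -2628631/137004 ≈ -19.187)
m - W = -2628631/137004 - (-1)*sqrt(4343370830)/2825 = -2628631/137004 + sqrt(4343370830)/2825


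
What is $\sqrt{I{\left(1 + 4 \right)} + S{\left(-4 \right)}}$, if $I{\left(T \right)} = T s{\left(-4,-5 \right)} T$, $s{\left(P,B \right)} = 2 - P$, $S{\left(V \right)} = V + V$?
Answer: $\sqrt{142} \approx 11.916$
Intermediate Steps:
$S{\left(V \right)} = 2 V$
$I{\left(T \right)} = 6 T^{2}$ ($I{\left(T \right)} = T \left(2 - -4\right) T = T \left(2 + 4\right) T = T 6 T = 6 T T = 6 T^{2}$)
$\sqrt{I{\left(1 + 4 \right)} + S{\left(-4 \right)}} = \sqrt{6 \left(1 + 4\right)^{2} + 2 \left(-4\right)} = \sqrt{6 \cdot 5^{2} - 8} = \sqrt{6 \cdot 25 - 8} = \sqrt{150 - 8} = \sqrt{142}$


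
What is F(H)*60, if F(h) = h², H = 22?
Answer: 29040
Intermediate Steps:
F(H)*60 = 22²*60 = 484*60 = 29040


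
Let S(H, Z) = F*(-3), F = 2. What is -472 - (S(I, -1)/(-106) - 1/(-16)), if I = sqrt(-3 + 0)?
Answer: -400357/848 ≈ -472.12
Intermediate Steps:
I = I*sqrt(3) (I = sqrt(-3) = I*sqrt(3) ≈ 1.732*I)
S(H, Z) = -6 (S(H, Z) = 2*(-3) = -6)
-472 - (S(I, -1)/(-106) - 1/(-16)) = -472 - (-6/(-106) - 1/(-16)) = -472 - (-6*(-1/106) - 1*(-1/16)) = -472 - (3/53 + 1/16) = -472 - 1*101/848 = -472 - 101/848 = -400357/848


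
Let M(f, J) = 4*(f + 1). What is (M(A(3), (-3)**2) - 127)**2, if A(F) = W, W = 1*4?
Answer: 11449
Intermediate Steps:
W = 4
A(F) = 4
M(f, J) = 4 + 4*f (M(f, J) = 4*(1 + f) = 4 + 4*f)
(M(A(3), (-3)**2) - 127)**2 = ((4 + 4*4) - 127)**2 = ((4 + 16) - 127)**2 = (20 - 127)**2 = (-107)**2 = 11449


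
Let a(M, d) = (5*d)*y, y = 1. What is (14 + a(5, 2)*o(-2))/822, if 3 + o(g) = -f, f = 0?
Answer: -8/411 ≈ -0.019465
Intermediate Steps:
a(M, d) = 5*d (a(M, d) = (5*d)*1 = 5*d)
o(g) = -3 (o(g) = -3 - 1*0 = -3 + 0 = -3)
(14 + a(5, 2)*o(-2))/822 = (14 + (5*2)*(-3))/822 = (14 + 10*(-3))*(1/822) = (14 - 30)*(1/822) = -16*1/822 = -8/411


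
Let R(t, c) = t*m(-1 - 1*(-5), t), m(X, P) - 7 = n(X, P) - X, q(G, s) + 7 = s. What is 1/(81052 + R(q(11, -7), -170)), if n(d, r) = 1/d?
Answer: 2/162013 ≈ 1.2345e-5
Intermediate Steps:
q(G, s) = -7 + s
m(X, P) = 7 + 1/X - X (m(X, P) = 7 + (1/X - X) = 7 + 1/X - X)
R(t, c) = 13*t/4 (R(t, c) = t*(7 + 1/(-1 - 1*(-5)) - (-1 - 1*(-5))) = t*(7 + 1/(-1 + 5) - (-1 + 5)) = t*(7 + 1/4 - 1*4) = t*(7 + ¼ - 4) = t*(13/4) = 13*t/4)
1/(81052 + R(q(11, -7), -170)) = 1/(81052 + 13*(-7 - 7)/4) = 1/(81052 + (13/4)*(-14)) = 1/(81052 - 91/2) = 1/(162013/2) = 2/162013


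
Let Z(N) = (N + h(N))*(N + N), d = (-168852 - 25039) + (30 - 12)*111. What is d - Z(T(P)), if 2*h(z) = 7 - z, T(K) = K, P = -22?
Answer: -192223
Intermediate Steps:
h(z) = 7/2 - z/2 (h(z) = (7 - z)/2 = 7/2 - z/2)
d = -191893 (d = -193891 + 18*111 = -193891 + 1998 = -191893)
Z(N) = 2*N*(7/2 + N/2) (Z(N) = (N + (7/2 - N/2))*(N + N) = (7/2 + N/2)*(2*N) = 2*N*(7/2 + N/2))
d - Z(T(P)) = -191893 - (-22)*(7 - 22) = -191893 - (-22)*(-15) = -191893 - 1*330 = -191893 - 330 = -192223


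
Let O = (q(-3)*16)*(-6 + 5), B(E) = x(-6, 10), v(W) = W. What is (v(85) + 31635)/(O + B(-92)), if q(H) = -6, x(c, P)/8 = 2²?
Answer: 3965/16 ≈ 247.81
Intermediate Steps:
x(c, P) = 32 (x(c, P) = 8*2² = 8*4 = 32)
B(E) = 32
O = 96 (O = (-6*16)*(-6 + 5) = -96*(-1) = 96)
(v(85) + 31635)/(O + B(-92)) = (85 + 31635)/(96 + 32) = 31720/128 = 31720*(1/128) = 3965/16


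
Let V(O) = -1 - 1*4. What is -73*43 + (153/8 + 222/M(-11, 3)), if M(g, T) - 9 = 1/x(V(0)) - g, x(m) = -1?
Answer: -472445/152 ≈ -3108.2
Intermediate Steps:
V(O) = -5 (V(O) = -1 - 4 = -5)
M(g, T) = 8 - g (M(g, T) = 9 + (1/(-1) - g) = 9 + (-1 - g) = 8 - g)
-73*43 + (153/8 + 222/M(-11, 3)) = -73*43 + (153/8 + 222/(8 - 1*(-11))) = -3139 + (153*(⅛) + 222/(8 + 11)) = -3139 + (153/8 + 222/19) = -3139 + 4683/152 = -472445/152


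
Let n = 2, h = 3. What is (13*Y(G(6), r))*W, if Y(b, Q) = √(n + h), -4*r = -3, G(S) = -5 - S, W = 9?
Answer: 117*√5 ≈ 261.62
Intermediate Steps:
r = ¾ (r = -¼*(-3) = ¾ ≈ 0.75000)
Y(b, Q) = √5 (Y(b, Q) = √(2 + 3) = √5)
(13*Y(G(6), r))*W = (13*√5)*9 = 117*√5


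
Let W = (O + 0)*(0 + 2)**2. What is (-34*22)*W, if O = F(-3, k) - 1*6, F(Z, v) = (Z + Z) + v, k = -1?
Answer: 38896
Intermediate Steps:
F(Z, v) = v + 2*Z (F(Z, v) = 2*Z + v = v + 2*Z)
O = -13 (O = (-1 + 2*(-3)) - 1*6 = (-1 - 6) - 6 = -7 - 6 = -13)
W = -52 (W = (-13 + 0)*(0 + 2)**2 = -13*2**2 = -13*4 = -52)
(-34*22)*W = -34*22*(-52) = -748*(-52) = 38896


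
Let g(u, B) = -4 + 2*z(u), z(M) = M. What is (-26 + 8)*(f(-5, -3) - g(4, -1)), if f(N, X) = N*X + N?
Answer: -108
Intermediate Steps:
f(N, X) = N + N*X
g(u, B) = -4 + 2*u
(-26 + 8)*(f(-5, -3) - g(4, -1)) = (-26 + 8)*(-5*(1 - 3) - (-4 + 2*4)) = -18*(-5*(-2) - (-4 + 8)) = -18*(10 - 1*4) = -18*(10 - 4) = -18*6 = -108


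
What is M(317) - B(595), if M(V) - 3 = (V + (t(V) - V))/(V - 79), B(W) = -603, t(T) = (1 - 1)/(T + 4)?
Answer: 606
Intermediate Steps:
t(T) = 0 (t(T) = 0/(4 + T) = 0)
M(V) = 3 (M(V) = 3 + (V + (0 - V))/(V - 79) = 3 + (V - V)/(-79 + V) = 3 + 0/(-79 + V) = 3 + 0 = 3)
M(317) - B(595) = 3 - 1*(-603) = 3 + 603 = 606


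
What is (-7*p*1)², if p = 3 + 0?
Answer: 441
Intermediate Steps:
p = 3
(-7*p*1)² = (-7*3*1)² = (-21*1)² = (-21)² = 441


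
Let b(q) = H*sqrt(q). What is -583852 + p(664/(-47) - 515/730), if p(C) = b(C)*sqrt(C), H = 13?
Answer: -4007715629/6862 ≈ -5.8405e+5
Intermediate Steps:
b(q) = 13*sqrt(q)
p(C) = 13*C (p(C) = (13*sqrt(C))*sqrt(C) = 13*C)
-583852 + p(664/(-47) - 515/730) = -583852 + 13*(664/(-47) - 515/730) = -583852 + 13*(664*(-1/47) - 515*1/730) = -583852 + 13*(-664/47 - 103/146) = -583852 + 13*(-101785/6862) = -583852 - 1323205/6862 = -4007715629/6862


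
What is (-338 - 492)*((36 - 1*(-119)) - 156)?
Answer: 830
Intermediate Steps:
(-338 - 492)*((36 - 1*(-119)) - 156) = -830*((36 + 119) - 156) = -830*(155 - 156) = -830*(-1) = 830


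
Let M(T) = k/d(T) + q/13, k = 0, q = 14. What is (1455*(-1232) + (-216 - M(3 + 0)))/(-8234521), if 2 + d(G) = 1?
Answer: 23306102/107048773 ≈ 0.21771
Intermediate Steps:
d(G) = -1 (d(G) = -2 + 1 = -1)
M(T) = 14/13 (M(T) = 0/(-1) + 14/13 = 0*(-1) + 14*(1/13) = 0 + 14/13 = 14/13)
(1455*(-1232) + (-216 - M(3 + 0)))/(-8234521) = (1455*(-1232) + (-216 - 1*14/13))/(-8234521) = (-1792560 + (-216 - 14/13))*(-1/8234521) = (-1792560 - 2822/13)*(-1/8234521) = -23306102/13*(-1/8234521) = 23306102/107048773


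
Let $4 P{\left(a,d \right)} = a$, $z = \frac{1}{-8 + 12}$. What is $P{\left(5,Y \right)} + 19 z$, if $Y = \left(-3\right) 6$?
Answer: $6$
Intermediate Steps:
$Y = -18$
$z = \frac{1}{4} \approx 0.25$
$P{\left(a,d \right)} = \frac{a}{4}$
$P{\left(5,Y \right)} + 19 z = \frac{1}{4} \cdot 5 + 19 \cdot \frac{1}{4} = \frac{5}{4} + \frac{19}{4} = 6$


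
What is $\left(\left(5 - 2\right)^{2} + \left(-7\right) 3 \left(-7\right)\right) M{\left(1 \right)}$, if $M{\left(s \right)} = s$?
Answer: $156$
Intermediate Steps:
$\left(\left(5 - 2\right)^{2} + \left(-7\right) 3 \left(-7\right)\right) M{\left(1 \right)} = \left(\left(5 - 2\right)^{2} + \left(-7\right) 3 \left(-7\right)\right) 1 = \left(3^{2} - -147\right) 1 = \left(9 + 147\right) 1 = 156 \cdot 1 = 156$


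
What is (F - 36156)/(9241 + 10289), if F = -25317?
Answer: -661/210 ≈ -3.1476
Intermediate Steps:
(F - 36156)/(9241 + 10289) = (-25317 - 36156)/(9241 + 10289) = -61473/19530 = -61473*1/19530 = -661/210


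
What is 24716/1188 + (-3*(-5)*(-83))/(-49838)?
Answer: 308318767/14801886 ≈ 20.830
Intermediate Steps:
24716/1188 + (-3*(-5)*(-83))/(-49838) = 24716*(1/1188) + (15*(-83))*(-1/49838) = 6179/297 - 1245*(-1/49838) = 6179/297 + 1245/49838 = 308318767/14801886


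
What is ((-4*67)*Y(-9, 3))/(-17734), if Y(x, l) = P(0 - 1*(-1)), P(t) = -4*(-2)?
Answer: 1072/8867 ≈ 0.12090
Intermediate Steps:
P(t) = 8
Y(x, l) = 8
((-4*67)*Y(-9, 3))/(-17734) = (-4*67*8)/(-17734) = -268*8*(-1/17734) = -2144*(-1/17734) = 1072/8867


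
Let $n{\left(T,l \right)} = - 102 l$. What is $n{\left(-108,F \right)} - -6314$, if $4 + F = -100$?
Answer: $16922$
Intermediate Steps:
$F = -104$ ($F = -4 - 100 = -104$)
$n{\left(-108,F \right)} - -6314 = \left(-102\right) \left(-104\right) - -6314 = 10608 + 6314 = 16922$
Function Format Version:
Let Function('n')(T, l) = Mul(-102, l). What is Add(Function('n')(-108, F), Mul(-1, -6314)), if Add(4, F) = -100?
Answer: 16922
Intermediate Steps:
F = -104 (F = Add(-4, -100) = -104)
Add(Function('n')(-108, F), Mul(-1, -6314)) = Add(Mul(-102, -104), Mul(-1, -6314)) = Add(10608, 6314) = 16922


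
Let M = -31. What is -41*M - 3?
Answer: 1268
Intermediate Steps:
-41*M - 3 = -41*(-31) - 3 = 1271 - 3 = 1268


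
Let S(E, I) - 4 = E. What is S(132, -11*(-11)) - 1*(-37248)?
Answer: 37384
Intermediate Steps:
S(E, I) = 4 + E
S(132, -11*(-11)) - 1*(-37248) = (4 + 132) - 1*(-37248) = 136 + 37248 = 37384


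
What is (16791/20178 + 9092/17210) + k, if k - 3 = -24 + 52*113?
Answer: 338949920231/57877230 ≈ 5856.4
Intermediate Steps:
k = 5855 (k = 3 + (-24 + 52*113) = 3 + (-24 + 5876) = 3 + 5852 = 5855)
(16791/20178 + 9092/17210) + k = (16791/20178 + 9092/17210) + 5855 = (16791*(1/20178) + 9092*(1/17210)) + 5855 = (5597/6726 + 4546/8605) + 5855 = 78738581/57877230 + 5855 = 338949920231/57877230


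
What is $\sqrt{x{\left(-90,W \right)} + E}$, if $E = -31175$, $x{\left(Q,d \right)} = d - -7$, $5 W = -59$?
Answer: $\frac{i \sqrt{779495}}{5} \approx 176.58 i$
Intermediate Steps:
$W = - \frac{59}{5}$ ($W = \frac{1}{5} \left(-59\right) = - \frac{59}{5} \approx -11.8$)
$x{\left(Q,d \right)} = 7 + d$ ($x{\left(Q,d \right)} = d + 7 = 7 + d$)
$\sqrt{x{\left(-90,W \right)} + E} = \sqrt{\left(7 - \frac{59}{5}\right) - 31175} = \sqrt{- \frac{24}{5} - 31175} = \sqrt{- \frac{155899}{5}} = \frac{i \sqrt{779495}}{5}$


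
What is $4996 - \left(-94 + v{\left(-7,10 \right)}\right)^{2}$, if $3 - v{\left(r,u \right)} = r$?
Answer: $-2060$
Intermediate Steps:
$v{\left(r,u \right)} = 3 - r$
$4996 - \left(-94 + v{\left(-7,10 \right)}\right)^{2} = 4996 - \left(-94 + \left(3 - -7\right)\right)^{2} = 4996 - \left(-94 + \left(3 + 7\right)\right)^{2} = 4996 - \left(-94 + 10\right)^{2} = 4996 - \left(-84\right)^{2} = 4996 - 7056 = -2060$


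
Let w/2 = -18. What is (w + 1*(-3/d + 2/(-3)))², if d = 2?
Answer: 52441/36 ≈ 1456.7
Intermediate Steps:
w = -36 (w = 2*(-18) = -36)
(w + 1*(-3/d + 2/(-3)))² = (-36 + 1*(-3/2 + 2/(-3)))² = (-36 + 1*(-3*½ + 2*(-⅓)))² = (-36 + 1*(-3/2 - ⅔))² = (-36 + 1*(-13/6))² = (-36 - 13/6)² = (-229/6)² = 52441/36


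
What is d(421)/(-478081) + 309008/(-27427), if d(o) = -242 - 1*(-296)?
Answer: -147732334706/13112327587 ≈ -11.267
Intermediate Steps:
d(o) = 54 (d(o) = -242 + 296 = 54)
d(421)/(-478081) + 309008/(-27427) = 54/(-478081) + 309008/(-27427) = 54*(-1/478081) + 309008*(-1/27427) = -54/478081 - 309008/27427 = -147732334706/13112327587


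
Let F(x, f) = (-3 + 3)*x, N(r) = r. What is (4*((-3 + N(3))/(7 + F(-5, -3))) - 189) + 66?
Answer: -123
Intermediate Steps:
F(x, f) = 0 (F(x, f) = 0*x = 0)
(4*((-3 + N(3))/(7 + F(-5, -3))) - 189) + 66 = (4*((-3 + 3)/(7 + 0)) - 189) + 66 = (4*(0/7) - 189) + 66 = (4*(0*(⅐)) - 189) + 66 = (4*0 - 189) + 66 = (0 - 189) + 66 = -189 + 66 = -123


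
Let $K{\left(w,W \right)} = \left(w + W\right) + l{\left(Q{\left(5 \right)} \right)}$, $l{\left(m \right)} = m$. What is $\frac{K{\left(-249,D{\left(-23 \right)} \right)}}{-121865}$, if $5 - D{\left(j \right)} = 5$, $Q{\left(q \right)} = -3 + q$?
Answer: $\frac{247}{121865} \approx 0.0020268$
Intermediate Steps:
$D{\left(j \right)} = 0$ ($D{\left(j \right)} = 5 - 5 = 0$)
$K{\left(w,W \right)} = 2 + W + w$ ($K{\left(w,W \right)} = \left(w + W\right) + \left(-3 + 5\right) = \left(W + w\right) + 2 = 2 + W + w$)
$\frac{K{\left(-249,D{\left(-23 \right)} \right)}}{-121865} = \frac{2 + 0 - 249}{-121865} = \left(-247\right) \left(- \frac{1}{121865}\right) = \frac{247}{121865}$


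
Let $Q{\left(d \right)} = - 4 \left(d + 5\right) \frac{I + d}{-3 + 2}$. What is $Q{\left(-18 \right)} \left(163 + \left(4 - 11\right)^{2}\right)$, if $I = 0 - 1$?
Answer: $209456$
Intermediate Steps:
$I = -1$ ($I = 0 - 1 = -1$)
$Q{\left(d \right)} = \left(1 - d\right) \left(-20 - 4 d\right)$ ($Q{\left(d \right)} = - 4 \left(d + 5\right) \frac{-1 + d}{-3 + 2} = - 4 \left(5 + d\right) \frac{-1 + d}{-1} = \left(-20 - 4 d\right) \left(-1 + d\right) \left(-1\right) = \left(-20 - 4 d\right) \left(1 - d\right) = \left(1 - d\right) \left(-20 - 4 d\right)$)
$Q{\left(-18 \right)} \left(163 + \left(4 - 11\right)^{2}\right) = \left(-20 + 4 \left(-18\right)^{2} + 16 \left(-18\right)\right) \left(163 + \left(4 - 11\right)^{2}\right) = \left(-20 + 4 \cdot 324 - 288\right) \left(163 + \left(-7\right)^{2}\right) = \left(-20 + 1296 - 288\right) \left(163 + 49\right) = 988 \cdot 212 = 209456$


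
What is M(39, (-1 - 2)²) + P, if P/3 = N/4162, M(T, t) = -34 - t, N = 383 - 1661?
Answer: -91400/2081 ≈ -43.921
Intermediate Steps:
N = -1278
P = -1917/2081 (P = 3*(-1278/4162) = 3*(-1278*1/4162) = 3*(-639/2081) = -1917/2081 ≈ -0.92119)
M(39, (-1 - 2)²) + P = (-34 - (-1 - 2)²) - 1917/2081 = (-34 - 1*(-3)²) - 1917/2081 = (-34 - 1*9) - 1917/2081 = (-34 - 9) - 1917/2081 = -43 - 1917/2081 = -91400/2081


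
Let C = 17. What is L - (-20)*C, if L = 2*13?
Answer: 366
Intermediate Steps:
L = 26
L - (-20)*C = 26 - (-20)*17 = 26 - 1*(-340) = 26 + 340 = 366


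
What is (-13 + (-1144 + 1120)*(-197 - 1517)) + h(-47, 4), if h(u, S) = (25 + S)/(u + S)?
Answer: 1768260/43 ≈ 41122.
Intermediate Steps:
h(u, S) = (25 + S)/(S + u)
(-13 + (-1144 + 1120)*(-197 - 1517)) + h(-47, 4) = (-13 + (-1144 + 1120)*(-197 - 1517)) + (25 + 4)/(4 - 47) = (-13 - 24*(-1714)) + 29/(-43) = (-13 + 41136) - 1/43*29 = 41123 - 29/43 = 1768260/43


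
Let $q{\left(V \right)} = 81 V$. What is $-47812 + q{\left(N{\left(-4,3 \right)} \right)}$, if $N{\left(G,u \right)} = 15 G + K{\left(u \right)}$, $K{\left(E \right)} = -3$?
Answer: $-52915$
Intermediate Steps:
$N{\left(G,u \right)} = -3 + 15 G$ ($N{\left(G,u \right)} = 15 G - 3 = -3 + 15 G$)
$-47812 + q{\left(N{\left(-4,3 \right)} \right)} = -47812 + 81 \left(-3 + 15 \left(-4\right)\right) = -47812 + 81 \left(-3 - 60\right) = -47812 + 81 \left(-63\right) = -47812 - 5103 = -52915$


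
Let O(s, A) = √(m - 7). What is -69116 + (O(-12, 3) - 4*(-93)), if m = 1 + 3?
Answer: -68744 + I*√3 ≈ -68744.0 + 1.732*I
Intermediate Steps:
m = 4
O(s, A) = I*√3 (O(s, A) = √(4 - 7) = √(-3) = I*√3)
-69116 + (O(-12, 3) - 4*(-93)) = -69116 + (I*√3 - 4*(-93)) = -69116 + (I*√3 + 372) = -69116 + (372 + I*√3) = -68744 + I*√3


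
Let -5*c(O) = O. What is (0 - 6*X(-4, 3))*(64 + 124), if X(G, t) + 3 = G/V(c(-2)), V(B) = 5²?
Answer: 89112/25 ≈ 3564.5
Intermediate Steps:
c(O) = -O/5
V(B) = 25
X(G, t) = -3 + G/25
(0 - 6*X(-4, 3))*(64 + 124) = (0 - 6*(-3 + (1/25)*(-4)))*(64 + 124) = (0 - 6*(-3 - 4/25))*188 = (0 - (-474)/25)*188 = (0 - 6*(-79/25))*188 = (0 + 474/25)*188 = (474/25)*188 = 89112/25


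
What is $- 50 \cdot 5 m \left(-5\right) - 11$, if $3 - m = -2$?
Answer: $6239$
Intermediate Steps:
$m = 5$ ($m = 3 - -2 = 3 + 2 = 5$)
$- 50 \cdot 5 m \left(-5\right) - 11 = - 50 \cdot 5 \cdot 5 \left(-5\right) - 11 = - 50 \cdot 25 \left(-5\right) - 11 = \left(-50\right) \left(-125\right) - 11 = 6250 - 11 = 6239$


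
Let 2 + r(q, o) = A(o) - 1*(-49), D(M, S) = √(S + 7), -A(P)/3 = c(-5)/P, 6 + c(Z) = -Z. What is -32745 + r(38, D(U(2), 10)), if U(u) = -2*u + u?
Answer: -32698 + 3*√17/17 ≈ -32697.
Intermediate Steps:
c(Z) = -6 - Z
U(u) = -u
A(P) = 3/P (A(P) = -3*(-6 - 1*(-5))/P = -3*(-6 + 5)/P = -(-3)/P = 3/P)
D(M, S) = √(7 + S)
r(q, o) = 47 + 3/o (r(q, o) = -2 + (3/o - 1*(-49)) = -2 + (3/o + 49) = -2 + (49 + 3/o) = 47 + 3/o)
-32745 + r(38, D(U(2), 10)) = -32745 + (47 + 3/(√(7 + 10))) = -32745 + (47 + 3/(√17)) = -32745 + (47 + 3*(√17/17)) = -32745 + (47 + 3*√17/17) = -32698 + 3*√17/17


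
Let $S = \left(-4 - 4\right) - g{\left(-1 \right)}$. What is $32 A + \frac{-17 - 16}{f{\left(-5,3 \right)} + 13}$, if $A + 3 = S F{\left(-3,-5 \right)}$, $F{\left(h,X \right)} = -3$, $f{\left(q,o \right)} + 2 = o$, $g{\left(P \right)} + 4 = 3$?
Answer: $\frac{8031}{14} \approx 573.64$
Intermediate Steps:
$g{\left(P \right)} = -1$ ($g{\left(P \right)} = -4 + 3 = -1$)
$f{\left(q,o \right)} = -2 + o$
$S = -7$ ($S = \left(-4 - 4\right) - -1 = \left(-4 - 4\right) + 1 = -8 + 1 = -7$)
$A = 18$ ($A = -3 - -21 = -3 + 21 = 18$)
$32 A + \frac{-17 - 16}{f{\left(-5,3 \right)} + 13} = 32 \cdot 18 + \frac{-17 - 16}{\left(-2 + 3\right) + 13} = 576 - \frac{33}{1 + 13} = 576 - \frac{33}{14} = \frac{8031}{14}$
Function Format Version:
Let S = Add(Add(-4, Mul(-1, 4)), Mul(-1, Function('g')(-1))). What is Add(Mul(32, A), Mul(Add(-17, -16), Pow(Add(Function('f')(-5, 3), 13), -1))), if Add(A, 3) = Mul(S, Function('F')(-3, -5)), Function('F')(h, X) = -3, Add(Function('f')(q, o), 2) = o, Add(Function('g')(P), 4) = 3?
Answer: Rational(8031, 14) ≈ 573.64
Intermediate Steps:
Function('g')(P) = -1 (Function('g')(P) = Add(-4, 3) = -1)
Function('f')(q, o) = Add(-2, o)
S = -7 (S = Add(Add(-4, Mul(-1, 4)), Mul(-1, -1)) = Add(Add(-4, -4), 1) = Add(-8, 1) = -7)
A = 18 (A = Add(-3, Mul(-7, -3)) = Add(-3, 21) = 18)
Add(Mul(32, A), Mul(Add(-17, -16), Pow(Add(Function('f')(-5, 3), 13), -1))) = Add(Mul(32, 18), Mul(Add(-17, -16), Pow(Add(Add(-2, 3), 13), -1))) = Add(576, Mul(-33, Pow(Add(1, 13), -1))) = Add(576, Mul(-33, Pow(14, -1))) = Add(576, Mul(-33, Rational(1, 14))) = Add(576, Rational(-33, 14)) = Rational(8031, 14)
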